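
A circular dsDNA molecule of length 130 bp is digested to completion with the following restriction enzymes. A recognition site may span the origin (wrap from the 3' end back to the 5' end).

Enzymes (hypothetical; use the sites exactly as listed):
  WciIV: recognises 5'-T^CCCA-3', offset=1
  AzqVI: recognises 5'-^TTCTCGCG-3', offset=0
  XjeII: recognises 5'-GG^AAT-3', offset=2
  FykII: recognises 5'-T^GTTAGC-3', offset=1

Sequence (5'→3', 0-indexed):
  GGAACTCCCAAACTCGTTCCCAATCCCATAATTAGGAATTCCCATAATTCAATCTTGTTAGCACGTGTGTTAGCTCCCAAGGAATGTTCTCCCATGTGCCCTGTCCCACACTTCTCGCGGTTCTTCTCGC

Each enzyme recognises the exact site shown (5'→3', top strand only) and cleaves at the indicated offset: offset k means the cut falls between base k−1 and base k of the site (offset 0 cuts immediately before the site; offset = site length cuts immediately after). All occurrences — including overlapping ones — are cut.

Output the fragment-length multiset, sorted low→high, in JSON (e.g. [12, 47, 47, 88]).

Scan for sites:
  WciIV TCCCA/1: at [5, 17, 23, 39, 74, 89, 103] ⇒ [6, 18, 24, 40, 75, 90, 104]
  AzqVI TTCTCGCG/0: at [111, 123] ⇒ [111, 123]
  XjeII GGAAT/2: at [34, 80] ⇒ [36, 82]
  FykII TGTTAGC/1: at [55, 67] ⇒ [56, 68]

All cut coordinates (distinct, sorted): [6, 18, 24, 36, 40, 56, 68, 75, 82, 90, 104, 111, 123]

Fragments:
  6→18: 12 bp
  18→24: 6 bp
  24→36: 12 bp
  36→40: 4 bp
  40→56: 16 bp
  56→68: 12 bp
  68→75: 7 bp
  75→82: 7 bp
  82→90: 8 bp
  90→104: 14 bp
  104→111: 7 bp
  111→123: 12 bp
  123→6 (wrap): 130-123+6 = 13 bp

[4,6,7,7,7,8,12,12,12,12,13,14,16]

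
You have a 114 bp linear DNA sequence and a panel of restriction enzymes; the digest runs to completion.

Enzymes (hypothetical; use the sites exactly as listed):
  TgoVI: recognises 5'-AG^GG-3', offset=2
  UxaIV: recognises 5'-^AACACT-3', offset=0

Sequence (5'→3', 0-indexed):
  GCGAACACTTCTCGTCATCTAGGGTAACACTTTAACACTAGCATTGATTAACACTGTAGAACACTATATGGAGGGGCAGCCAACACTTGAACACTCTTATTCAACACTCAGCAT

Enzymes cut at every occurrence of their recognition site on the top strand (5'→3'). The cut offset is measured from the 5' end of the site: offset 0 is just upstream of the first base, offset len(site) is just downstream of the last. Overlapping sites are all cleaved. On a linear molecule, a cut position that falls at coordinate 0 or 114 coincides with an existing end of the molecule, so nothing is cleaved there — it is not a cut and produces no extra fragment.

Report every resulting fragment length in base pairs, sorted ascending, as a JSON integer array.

Site scan:
  TgoVI (AGGG, off=2): starts [20, 71] → cuts [22, 73]
  UxaIV (AACACT, off=0): starts [3, 25, 33, 49, 59, 81, 89, 102] → cuts [3, 25, 33, 49, 59, 81, 89, 102]

Pooled cuts: [3, 22, 25, 33, 49, 59, 73, 81, 89, 102]

Fragments:
  [0,3): 3 bp
  [3,22): 19 bp
  [22,25): 3 bp
  [25,33): 8 bp
  [33,49): 16 bp
  [49,59): 10 bp
  [59,73): 14 bp
  [73,81): 8 bp
  [81,89): 8 bp
  [89,102): 13 bp
  [102,114): 12 bp

[3,3,8,8,8,10,12,13,14,16,19]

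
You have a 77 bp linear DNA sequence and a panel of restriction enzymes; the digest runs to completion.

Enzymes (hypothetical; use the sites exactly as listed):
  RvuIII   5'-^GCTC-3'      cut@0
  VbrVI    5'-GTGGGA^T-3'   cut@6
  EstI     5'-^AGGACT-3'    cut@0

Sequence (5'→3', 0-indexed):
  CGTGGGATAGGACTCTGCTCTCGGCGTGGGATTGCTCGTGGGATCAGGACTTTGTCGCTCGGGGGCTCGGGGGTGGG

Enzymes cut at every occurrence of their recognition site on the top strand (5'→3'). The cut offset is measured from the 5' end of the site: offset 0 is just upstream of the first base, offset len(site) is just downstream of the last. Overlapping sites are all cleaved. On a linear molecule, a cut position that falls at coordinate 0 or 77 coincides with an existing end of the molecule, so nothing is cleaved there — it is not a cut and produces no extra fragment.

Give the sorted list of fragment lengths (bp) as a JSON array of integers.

[1,2,2,7,8,8,10,11,13,15]

Per-enzyme occurrences:
  RvuIII (GCTC, off=0): starts [16, 33, 56, 64] → cuts [16, 33, 56, 64]
  VbrVI (GTGGGAT, off=6): starts [1, 25, 37] → cuts [7, 31, 43]
  EstI (AGGACT, off=0): starts [8, 45] → cuts [8, 45]

All cut coordinates (distinct, sorted): [7, 8, 16, 31, 33, 43, 45, 56, 64]

Fragment lengths:
  [0,7): 7 bp
  [7,8): 1 bp
  [8,16): 8 bp
  [16,31): 15 bp
  [31,33): 2 bp
  [33,43): 10 bp
  [43,45): 2 bp
  [45,56): 11 bp
  [56,64): 8 bp
  [64,77): 13 bp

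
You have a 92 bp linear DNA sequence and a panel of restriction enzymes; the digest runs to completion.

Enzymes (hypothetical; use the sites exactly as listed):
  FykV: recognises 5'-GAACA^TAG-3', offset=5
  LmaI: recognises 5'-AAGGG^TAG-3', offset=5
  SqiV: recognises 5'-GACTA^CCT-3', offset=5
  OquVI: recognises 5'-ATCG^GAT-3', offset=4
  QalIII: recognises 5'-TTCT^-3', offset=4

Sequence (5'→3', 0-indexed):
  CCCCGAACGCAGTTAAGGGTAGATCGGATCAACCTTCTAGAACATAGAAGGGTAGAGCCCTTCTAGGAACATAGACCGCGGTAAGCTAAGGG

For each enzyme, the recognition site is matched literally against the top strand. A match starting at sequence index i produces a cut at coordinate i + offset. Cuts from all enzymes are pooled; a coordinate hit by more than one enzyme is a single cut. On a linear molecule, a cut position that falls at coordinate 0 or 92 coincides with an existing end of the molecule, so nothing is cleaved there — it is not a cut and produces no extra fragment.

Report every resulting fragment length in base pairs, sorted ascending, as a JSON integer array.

Per-enzyme occurrences:
  FykV (GAACATAG, off=5): starts [39, 66] → cuts [44, 71]
  LmaI (AAGGGTAG, off=5): starts [14, 47] → cuts [19, 52]
  SqiV (GACTACCT, off=5): no sites
  OquVI (ATCGGAT, off=4): starts [22] → cuts [26]
  QalIII (TTCT, off=4): starts [34, 60] → cuts [38, 64]

Pooled cuts: [19, 26, 38, 44, 52, 64, 71]

Fragments:
  [0,19): 19 bp
  [19,26): 7 bp
  [26,38): 12 bp
  [38,44): 6 bp
  [44,52): 8 bp
  [52,64): 12 bp
  [64,71): 7 bp
  [71,92): 21 bp

[6,7,7,8,12,12,19,21]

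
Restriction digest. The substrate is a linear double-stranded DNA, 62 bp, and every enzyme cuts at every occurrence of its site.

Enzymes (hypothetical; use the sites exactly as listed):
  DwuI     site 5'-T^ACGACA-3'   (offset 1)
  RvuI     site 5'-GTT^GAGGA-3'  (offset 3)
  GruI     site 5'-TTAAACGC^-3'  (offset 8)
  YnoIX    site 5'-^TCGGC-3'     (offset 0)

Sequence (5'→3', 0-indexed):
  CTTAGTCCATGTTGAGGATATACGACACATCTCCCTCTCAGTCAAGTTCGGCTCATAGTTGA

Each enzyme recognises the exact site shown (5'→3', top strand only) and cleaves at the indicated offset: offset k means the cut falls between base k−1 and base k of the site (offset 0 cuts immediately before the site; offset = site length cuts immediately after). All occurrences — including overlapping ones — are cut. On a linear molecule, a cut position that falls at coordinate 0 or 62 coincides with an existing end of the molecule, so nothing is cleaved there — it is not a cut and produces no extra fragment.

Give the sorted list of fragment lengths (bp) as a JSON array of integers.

[8,13,15,26]

Site scan:
  DwuI (TACGACA, off=1): starts [20] → cuts [21]
  RvuI (GTTGAGGA, off=3): starts [10] → cuts [13]
  GruI (TTAAACGC, off=8): no sites
  YnoIX (TCGGC, off=0): starts [47] → cuts [47]

All cut coordinates (distinct, sorted): [13, 21, 47]

Fragment lengths:
  [0,13): 13 bp
  [13,21): 8 bp
  [21,47): 26 bp
  [47,62): 15 bp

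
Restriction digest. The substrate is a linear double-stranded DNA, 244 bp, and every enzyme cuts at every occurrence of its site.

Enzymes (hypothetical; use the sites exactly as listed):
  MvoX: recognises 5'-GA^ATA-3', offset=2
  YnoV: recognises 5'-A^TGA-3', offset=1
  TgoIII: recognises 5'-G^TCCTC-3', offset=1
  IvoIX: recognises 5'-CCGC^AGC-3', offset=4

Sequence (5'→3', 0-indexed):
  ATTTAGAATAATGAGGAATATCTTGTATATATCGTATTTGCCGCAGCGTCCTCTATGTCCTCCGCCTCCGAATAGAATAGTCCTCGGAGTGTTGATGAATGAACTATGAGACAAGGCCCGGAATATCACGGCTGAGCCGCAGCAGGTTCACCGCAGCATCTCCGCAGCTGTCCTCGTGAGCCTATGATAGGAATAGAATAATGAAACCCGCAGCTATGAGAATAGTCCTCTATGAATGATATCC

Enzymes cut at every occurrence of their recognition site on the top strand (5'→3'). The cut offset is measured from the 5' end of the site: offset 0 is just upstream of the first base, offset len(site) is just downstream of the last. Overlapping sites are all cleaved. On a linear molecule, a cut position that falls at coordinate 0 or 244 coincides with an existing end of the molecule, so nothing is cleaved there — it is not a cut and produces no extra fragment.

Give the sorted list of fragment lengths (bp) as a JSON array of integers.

Per-enzyme occurrences:
  MvoX (GAATA, off=2): starts [5, 15, 69, 74, 120, 190, 195, 219] → cuts [7, 17, 71, 76, 122, 192, 197, 221]
  YnoV (ATGA, off=1): starts [10, 94, 98, 105, 183, 200, 215, 231, 235] → cuts [11, 95, 99, 106, 184, 201, 216, 232, 236]
  TgoIII (GTCCTC, off=1): starts [47, 56, 79, 169, 224] → cuts [48, 57, 80, 170, 225]
  IvoIX (CCGCAGC, off=4): starts [40, 136, 150, 161, 207] → cuts [44, 140, 154, 165, 211]

Pooled cuts: [7, 11, 17, 44, 48, 57, 71, 76, 80, 95, 99, 106, 122, 140, 154, 165, 170, 184, 192, 197, 201, 211, 216, 221, 225, 232, 236]

Fragment lengths:
  [0,7): 7 bp
  [7,11): 4 bp
  [11,17): 6 bp
  [17,44): 27 bp
  [44,48): 4 bp
  [48,57): 9 bp
  [57,71): 14 bp
  [71,76): 5 bp
  [76,80): 4 bp
  [80,95): 15 bp
  [95,99): 4 bp
  [99,106): 7 bp
  [106,122): 16 bp
  [122,140): 18 bp
  [140,154): 14 bp
  [154,165): 11 bp
  [165,170): 5 bp
  [170,184): 14 bp
  [184,192): 8 bp
  [192,197): 5 bp
  [197,201): 4 bp
  [201,211): 10 bp
  [211,216): 5 bp
  [216,221): 5 bp
  [221,225): 4 bp
  [225,232): 7 bp
  [232,236): 4 bp
  [236,244): 8 bp

[4,4,4,4,4,4,4,5,5,5,5,5,6,7,7,7,8,8,9,10,11,14,14,14,15,16,18,27]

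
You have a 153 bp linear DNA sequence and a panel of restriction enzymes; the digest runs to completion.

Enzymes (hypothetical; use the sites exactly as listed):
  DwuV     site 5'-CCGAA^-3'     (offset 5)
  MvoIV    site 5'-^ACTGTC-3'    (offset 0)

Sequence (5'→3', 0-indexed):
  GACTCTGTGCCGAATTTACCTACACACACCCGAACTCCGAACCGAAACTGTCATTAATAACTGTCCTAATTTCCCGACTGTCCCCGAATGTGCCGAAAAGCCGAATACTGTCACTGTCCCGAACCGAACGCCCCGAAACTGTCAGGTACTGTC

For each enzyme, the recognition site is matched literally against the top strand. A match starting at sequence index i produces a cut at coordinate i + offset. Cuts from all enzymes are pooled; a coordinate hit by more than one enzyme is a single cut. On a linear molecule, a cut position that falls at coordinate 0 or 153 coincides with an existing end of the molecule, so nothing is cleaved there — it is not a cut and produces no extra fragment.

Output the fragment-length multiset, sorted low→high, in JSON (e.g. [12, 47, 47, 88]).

[1,5,5,6,6,7,8,9,9,10,11,12,13,14,17,20]

Site scan:
  DwuV CCGAA/5: at [9, 29, 36, 41, 83, 92, 100, 118, 123, 132] ⇒ [14, 34, 41, 46, 88, 97, 105, 123, 128, 137]
  MvoIV ACTGTC/0: at [46, 59, 76, 106, 112, 137, 147] ⇒ [46, 59, 76, 106, 112, 137, 147]

All cut coordinates (distinct, sorted): [14, 34, 41, 46, 59, 76, 88, 97, 105, 106, 112, 123, 128, 137, 147]

Fragment lengths:
  [0,14): 14 bp
  [14,34): 20 bp
  [34,41): 7 bp
  [41,46): 5 bp
  [46,59): 13 bp
  [59,76): 17 bp
  [76,88): 12 bp
  [88,97): 9 bp
  [97,105): 8 bp
  [105,106): 1 bp
  [106,112): 6 bp
  [112,123): 11 bp
  [123,128): 5 bp
  [128,137): 9 bp
  [137,147): 10 bp
  [147,153): 6 bp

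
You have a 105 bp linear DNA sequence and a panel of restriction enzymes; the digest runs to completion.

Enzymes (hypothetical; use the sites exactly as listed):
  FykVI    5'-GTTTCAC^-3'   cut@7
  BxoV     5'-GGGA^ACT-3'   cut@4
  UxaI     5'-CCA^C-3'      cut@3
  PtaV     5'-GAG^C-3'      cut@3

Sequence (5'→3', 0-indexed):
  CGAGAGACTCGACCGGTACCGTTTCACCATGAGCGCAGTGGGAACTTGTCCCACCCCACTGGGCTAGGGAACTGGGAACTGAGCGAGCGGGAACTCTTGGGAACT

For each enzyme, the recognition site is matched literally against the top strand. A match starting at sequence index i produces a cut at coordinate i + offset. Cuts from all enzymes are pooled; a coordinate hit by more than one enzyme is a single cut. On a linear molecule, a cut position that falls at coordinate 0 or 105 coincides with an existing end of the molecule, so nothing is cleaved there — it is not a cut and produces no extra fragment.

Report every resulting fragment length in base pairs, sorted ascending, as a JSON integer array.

Site scan:
  FykVI GTTTCAC/7: at [20] ⇒ [27]
  BxoV GGGAACT/4: at [39, 66, 73, 88, 98] ⇒ [43, 70, 77, 92, 102]
  UxaI CCAC/3: at [50, 55] ⇒ [53, 58]
  PtaV GAGC/3: at [30, 80, 84] ⇒ [33, 83, 87]

Pooled cuts: [27, 33, 43, 53, 58, 70, 77, 83, 87, 92, 102]

Fragment lengths:
  [0,27): 27 bp
  [27,33): 6 bp
  [33,43): 10 bp
  [43,53): 10 bp
  [53,58): 5 bp
  [58,70): 12 bp
  [70,77): 7 bp
  [77,83): 6 bp
  [83,87): 4 bp
  [87,92): 5 bp
  [92,102): 10 bp
  [102,105): 3 bp

[3,4,5,5,6,6,7,10,10,10,12,27]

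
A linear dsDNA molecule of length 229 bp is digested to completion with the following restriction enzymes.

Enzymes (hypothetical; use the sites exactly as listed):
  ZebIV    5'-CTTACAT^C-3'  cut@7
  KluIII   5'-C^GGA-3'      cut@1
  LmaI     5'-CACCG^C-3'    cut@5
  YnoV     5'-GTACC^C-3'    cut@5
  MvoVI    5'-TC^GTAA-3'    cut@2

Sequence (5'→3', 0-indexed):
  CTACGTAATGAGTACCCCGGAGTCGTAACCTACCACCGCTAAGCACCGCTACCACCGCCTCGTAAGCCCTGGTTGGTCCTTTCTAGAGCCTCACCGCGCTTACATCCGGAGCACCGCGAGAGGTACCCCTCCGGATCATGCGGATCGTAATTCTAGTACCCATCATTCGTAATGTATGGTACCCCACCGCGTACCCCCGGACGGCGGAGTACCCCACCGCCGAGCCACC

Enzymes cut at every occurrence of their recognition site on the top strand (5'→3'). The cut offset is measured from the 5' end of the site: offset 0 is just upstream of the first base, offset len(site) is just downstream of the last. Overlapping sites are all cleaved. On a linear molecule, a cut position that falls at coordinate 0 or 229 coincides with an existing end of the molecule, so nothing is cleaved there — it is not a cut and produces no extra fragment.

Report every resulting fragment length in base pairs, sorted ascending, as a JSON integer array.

[2,2,3,4,5,5,6,6,6,6,7,8,8,9,9,9,9,10,10,11,14,14,15,16,35]

Scan for sites:
  ZebIV CTTACATC/7: at [98] ⇒ [105]
  KluIII CGGA/1: at [17, 106, 131, 140, 197, 204] ⇒ [18, 107, 132, 141, 198, 205]
  LmaI CACCGC/5: at [33, 43, 52, 91, 111, 184, 214] ⇒ [38, 48, 57, 96, 116, 189, 219]
  YnoV GTACCC/5: at [11, 122, 155, 178, 190, 208] ⇒ [16, 127, 160, 183, 195, 213]
  MvoVI TCGTAA/2: at [22, 59, 144, 166] ⇒ [24, 61, 146, 168]

All cut coordinates (distinct, sorted): [16, 18, 24, 38, 48, 57, 61, 96, 105, 107, 116, 127, 132, 141, 146, 160, 168, 183, 189, 195, 198, 205, 213, 219]

Fragments:
  [0,16): 16 bp
  [16,18): 2 bp
  [18,24): 6 bp
  [24,38): 14 bp
  [38,48): 10 bp
  [48,57): 9 bp
  [57,61): 4 bp
  [61,96): 35 bp
  [96,105): 9 bp
  [105,107): 2 bp
  [107,116): 9 bp
  [116,127): 11 bp
  [127,132): 5 bp
  [132,141): 9 bp
  [141,146): 5 bp
  [146,160): 14 bp
  [160,168): 8 bp
  [168,183): 15 bp
  [183,189): 6 bp
  [189,195): 6 bp
  [195,198): 3 bp
  [198,205): 7 bp
  [205,213): 8 bp
  [213,219): 6 bp
  [219,229): 10 bp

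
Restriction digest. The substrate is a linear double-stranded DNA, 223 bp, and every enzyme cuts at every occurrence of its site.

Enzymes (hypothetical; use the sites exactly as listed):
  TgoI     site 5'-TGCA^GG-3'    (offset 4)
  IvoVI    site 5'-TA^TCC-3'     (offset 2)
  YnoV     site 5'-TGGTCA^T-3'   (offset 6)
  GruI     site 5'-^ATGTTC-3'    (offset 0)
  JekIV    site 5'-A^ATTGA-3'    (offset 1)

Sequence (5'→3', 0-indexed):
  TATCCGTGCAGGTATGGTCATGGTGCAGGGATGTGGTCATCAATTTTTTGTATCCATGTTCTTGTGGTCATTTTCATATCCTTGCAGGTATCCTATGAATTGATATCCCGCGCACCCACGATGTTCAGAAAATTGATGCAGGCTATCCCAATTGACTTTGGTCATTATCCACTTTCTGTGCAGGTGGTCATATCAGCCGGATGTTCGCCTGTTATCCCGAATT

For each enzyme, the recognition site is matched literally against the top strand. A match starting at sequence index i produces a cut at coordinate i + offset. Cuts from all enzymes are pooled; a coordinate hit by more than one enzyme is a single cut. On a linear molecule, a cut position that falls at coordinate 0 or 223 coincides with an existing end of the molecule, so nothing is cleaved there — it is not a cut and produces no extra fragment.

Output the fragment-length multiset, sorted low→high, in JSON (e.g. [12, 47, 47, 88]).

Site scan:
  TgoI TGCAGG/4: at [6, 23, 82, 136, 178] ⇒ [10, 27, 86, 140, 182]
  IvoVI TATCC/2: at [0, 50, 76, 88, 103, 143, 165, 212] ⇒ [2, 52, 78, 90, 105, 145, 167, 214]
  YnoV TGGTCAT/6: at [14, 33, 64, 158, 184] ⇒ [20, 39, 70, 164, 190]
  GruI ATGTTC/0: at [55, 120, 200] ⇒ [55, 120, 200]
  JekIV AATTGA/1: at [97, 130, 149] ⇒ [98, 131, 150]

Pooled cuts: [2, 10, 20, 27, 39, 52, 55, 70, 78, 86, 90, 98, 105, 120, 131, 140, 145, 150, 164, 167, 182, 190, 200, 214]

Fragments:
  [0,2): 2 bp
  [2,10): 8 bp
  [10,20): 10 bp
  [20,27): 7 bp
  [27,39): 12 bp
  [39,52): 13 bp
  [52,55): 3 bp
  [55,70): 15 bp
  [70,78): 8 bp
  [78,86): 8 bp
  [86,90): 4 bp
  [90,98): 8 bp
  [98,105): 7 bp
  [105,120): 15 bp
  [120,131): 11 bp
  [131,140): 9 bp
  [140,145): 5 bp
  [145,150): 5 bp
  [150,164): 14 bp
  [164,167): 3 bp
  [167,182): 15 bp
  [182,190): 8 bp
  [190,200): 10 bp
  [200,214): 14 bp
  [214,223): 9 bp

[2,3,3,4,5,5,7,7,8,8,8,8,8,9,9,10,10,11,12,13,14,14,15,15,15]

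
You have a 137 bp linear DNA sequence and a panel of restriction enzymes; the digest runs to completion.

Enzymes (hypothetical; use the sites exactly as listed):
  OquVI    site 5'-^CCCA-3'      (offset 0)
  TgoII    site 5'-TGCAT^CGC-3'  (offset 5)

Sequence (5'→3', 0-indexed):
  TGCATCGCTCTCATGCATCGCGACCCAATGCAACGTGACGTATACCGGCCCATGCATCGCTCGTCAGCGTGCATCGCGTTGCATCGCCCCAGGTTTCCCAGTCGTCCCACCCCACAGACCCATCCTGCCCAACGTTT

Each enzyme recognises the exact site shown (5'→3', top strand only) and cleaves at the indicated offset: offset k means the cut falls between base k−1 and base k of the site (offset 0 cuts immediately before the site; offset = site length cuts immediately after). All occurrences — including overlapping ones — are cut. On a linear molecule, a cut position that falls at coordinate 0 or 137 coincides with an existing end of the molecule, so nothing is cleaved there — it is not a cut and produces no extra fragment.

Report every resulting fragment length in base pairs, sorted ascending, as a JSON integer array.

Site scan:
  OquVI CCCA/0: at [23, 48, 87, 96, 105, 110, 118, 127] ⇒ [23, 48, 87, 96, 105, 110, 118, 127]
  TgoII TGCATCGC/5: at [0, 13, 52, 69, 79] ⇒ [5, 18, 57, 74, 84]

Pooled cuts: [5, 18, 23, 48, 57, 74, 84, 87, 96, 105, 110, 118, 127]

Fragment lengths:
  [0,5): 5 bp
  [5,18): 13 bp
  [18,23): 5 bp
  [23,48): 25 bp
  [48,57): 9 bp
  [57,74): 17 bp
  [74,84): 10 bp
  [84,87): 3 bp
  [87,96): 9 bp
  [96,105): 9 bp
  [105,110): 5 bp
  [110,118): 8 bp
  [118,127): 9 bp
  [127,137): 10 bp

[3,5,5,5,8,9,9,9,9,10,10,13,17,25]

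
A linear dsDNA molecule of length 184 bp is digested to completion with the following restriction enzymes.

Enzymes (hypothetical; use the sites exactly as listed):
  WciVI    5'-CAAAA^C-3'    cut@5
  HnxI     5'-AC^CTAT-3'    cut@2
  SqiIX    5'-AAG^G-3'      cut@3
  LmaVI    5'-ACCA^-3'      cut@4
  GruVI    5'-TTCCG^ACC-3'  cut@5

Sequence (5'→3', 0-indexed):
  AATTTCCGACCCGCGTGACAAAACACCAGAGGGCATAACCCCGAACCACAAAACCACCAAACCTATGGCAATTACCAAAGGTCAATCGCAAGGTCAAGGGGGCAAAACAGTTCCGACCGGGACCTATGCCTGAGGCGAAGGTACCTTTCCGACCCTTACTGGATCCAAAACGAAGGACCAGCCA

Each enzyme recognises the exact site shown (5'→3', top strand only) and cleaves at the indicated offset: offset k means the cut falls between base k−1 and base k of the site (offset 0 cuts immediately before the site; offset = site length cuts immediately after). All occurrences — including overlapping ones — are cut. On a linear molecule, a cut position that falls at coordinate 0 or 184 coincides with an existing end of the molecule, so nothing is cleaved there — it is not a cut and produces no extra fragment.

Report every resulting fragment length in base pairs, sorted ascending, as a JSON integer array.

[3,3,3,3,4,5,5,5,5,6,8,8,8,9,11,12,15,15,17,19,20]

Site scan:
  WciVI CAAAAC/5: at [18, 48, 102, 165] ⇒ [23, 53, 107, 170]
  HnxI ACCTAT/2: at [60, 121] ⇒ [62, 123]
  SqiIX AAGG/3: at [77, 89, 95, 137, 172] ⇒ [80, 92, 98, 140, 175]
  LmaVI ACCA/4: at [24, 44, 52, 55, 73, 176] ⇒ [28, 48, 56, 59, 77, 180]
  GruVI TTCCGACC/5: at [3, 110, 146] ⇒ [8, 115, 151]

All cut coordinates (distinct, sorted): [8, 23, 28, 48, 53, 56, 59, 62, 77, 80, 92, 98, 107, 115, 123, 140, 151, 170, 175, 180]

Fragments:
  [0,8): 8 bp
  [8,23): 15 bp
  [23,28): 5 bp
  [28,48): 20 bp
  [48,53): 5 bp
  [53,56): 3 bp
  [56,59): 3 bp
  [59,62): 3 bp
  [62,77): 15 bp
  [77,80): 3 bp
  [80,92): 12 bp
  [92,98): 6 bp
  [98,107): 9 bp
  [107,115): 8 bp
  [115,123): 8 bp
  [123,140): 17 bp
  [140,151): 11 bp
  [151,170): 19 bp
  [170,175): 5 bp
  [175,180): 5 bp
  [180,184): 4 bp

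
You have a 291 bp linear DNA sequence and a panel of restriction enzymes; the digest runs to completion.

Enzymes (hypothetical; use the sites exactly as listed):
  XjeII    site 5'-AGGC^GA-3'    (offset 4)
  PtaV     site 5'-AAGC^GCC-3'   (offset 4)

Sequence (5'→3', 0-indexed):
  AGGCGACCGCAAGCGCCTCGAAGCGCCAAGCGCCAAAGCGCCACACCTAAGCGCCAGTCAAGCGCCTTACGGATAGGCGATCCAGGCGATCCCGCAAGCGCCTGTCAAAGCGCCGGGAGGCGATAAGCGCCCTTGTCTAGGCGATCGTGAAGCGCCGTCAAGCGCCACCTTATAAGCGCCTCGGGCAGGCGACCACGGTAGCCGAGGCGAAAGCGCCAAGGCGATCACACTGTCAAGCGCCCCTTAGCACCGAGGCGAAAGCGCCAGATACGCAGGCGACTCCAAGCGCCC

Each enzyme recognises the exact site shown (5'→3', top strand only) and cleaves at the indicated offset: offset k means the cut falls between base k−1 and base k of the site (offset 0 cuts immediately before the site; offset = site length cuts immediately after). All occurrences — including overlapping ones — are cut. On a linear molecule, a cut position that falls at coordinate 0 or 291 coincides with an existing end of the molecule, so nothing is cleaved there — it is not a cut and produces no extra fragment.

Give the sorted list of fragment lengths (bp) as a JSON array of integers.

[4,4,6,6,7,7,8,8,9,10,10,10,10,10,11,11,12,12,13,13,14,14,15,15,16,18,18]

Site scan:
  XjeII (AGGCGA, off=4): starts [0, 74, 83, 117, 138, 186, 204, 218, 252, 273] → cuts [4, 78, 87, 121, 142, 190, 208, 222, 256, 277]
  PtaV (AAGCGCC, off=4): starts [10, 20, 27, 35, 48, 59, 95, 107, 124, 149, 159, 173, 210, 234, 258, 283] → cuts [14, 24, 31, 39, 52, 63, 99, 111, 128, 153, 163, 177, 214, 238, 262, 287]

Pooled cuts: [4, 14, 24, 31, 39, 52, 63, 78, 87, 99, 111, 121, 128, 142, 153, 163, 177, 190, 208, 214, 222, 238, 256, 262, 277, 287]

Fragments:
  [0,4): 4 bp
  [4,14): 10 bp
  [14,24): 10 bp
  [24,31): 7 bp
  [31,39): 8 bp
  [39,52): 13 bp
  [52,63): 11 bp
  [63,78): 15 bp
  [78,87): 9 bp
  [87,99): 12 bp
  [99,111): 12 bp
  [111,121): 10 bp
  [121,128): 7 bp
  [128,142): 14 bp
  [142,153): 11 bp
  [153,163): 10 bp
  [163,177): 14 bp
  [177,190): 13 bp
  [190,208): 18 bp
  [208,214): 6 bp
  [214,222): 8 bp
  [222,238): 16 bp
  [238,256): 18 bp
  [256,262): 6 bp
  [262,277): 15 bp
  [277,287): 10 bp
  [287,291): 4 bp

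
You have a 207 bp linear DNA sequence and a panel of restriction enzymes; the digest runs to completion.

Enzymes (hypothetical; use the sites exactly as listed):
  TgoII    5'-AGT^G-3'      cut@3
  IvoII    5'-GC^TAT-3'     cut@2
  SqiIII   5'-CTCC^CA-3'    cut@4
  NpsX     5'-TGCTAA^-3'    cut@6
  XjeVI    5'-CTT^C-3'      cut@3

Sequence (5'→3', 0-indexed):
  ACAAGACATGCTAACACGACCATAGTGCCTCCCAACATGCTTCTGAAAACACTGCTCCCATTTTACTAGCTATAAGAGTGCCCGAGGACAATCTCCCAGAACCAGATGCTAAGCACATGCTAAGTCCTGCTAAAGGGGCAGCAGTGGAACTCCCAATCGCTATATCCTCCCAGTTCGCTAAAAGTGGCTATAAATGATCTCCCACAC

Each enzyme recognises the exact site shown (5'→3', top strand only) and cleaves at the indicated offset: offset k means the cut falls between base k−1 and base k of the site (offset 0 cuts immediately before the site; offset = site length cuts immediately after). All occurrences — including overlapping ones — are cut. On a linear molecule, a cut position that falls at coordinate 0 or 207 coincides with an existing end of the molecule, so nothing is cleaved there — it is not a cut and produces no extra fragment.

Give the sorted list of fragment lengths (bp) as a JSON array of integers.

Site scan:
  TgoII (AGTG, off=3): starts [23, 76, 142, 182] → cuts [26, 79, 145, 185]
  IvoII (GCTAT, off=2): starts [68, 158, 186] → cuts [70, 160, 188]
  SqiIII (CTCCCA, off=4): starts [28, 54, 92, 149, 166, 198] → cuts [32, 58, 96, 153, 170, 202]
  NpsX (TGCTAA, off=6): starts [8, 106, 117, 127] → cuts [14, 112, 123, 133]
  XjeVI (CTTC, off=3): starts [39] → cuts [42]

Pooled cuts: [14, 26, 32, 42, 58, 70, 79, 96, 112, 123, 133, 145, 153, 160, 170, 185, 188, 202]

Fragment lengths:
  [0,14): 14 bp
  [14,26): 12 bp
  [26,32): 6 bp
  [32,42): 10 bp
  [42,58): 16 bp
  [58,70): 12 bp
  [70,79): 9 bp
  [79,96): 17 bp
  [96,112): 16 bp
  [112,123): 11 bp
  [123,133): 10 bp
  [133,145): 12 bp
  [145,153): 8 bp
  [153,160): 7 bp
  [160,170): 10 bp
  [170,185): 15 bp
  [185,188): 3 bp
  [188,202): 14 bp
  [202,207): 5 bp

[3,5,6,7,8,9,10,10,10,11,12,12,12,14,14,15,16,16,17]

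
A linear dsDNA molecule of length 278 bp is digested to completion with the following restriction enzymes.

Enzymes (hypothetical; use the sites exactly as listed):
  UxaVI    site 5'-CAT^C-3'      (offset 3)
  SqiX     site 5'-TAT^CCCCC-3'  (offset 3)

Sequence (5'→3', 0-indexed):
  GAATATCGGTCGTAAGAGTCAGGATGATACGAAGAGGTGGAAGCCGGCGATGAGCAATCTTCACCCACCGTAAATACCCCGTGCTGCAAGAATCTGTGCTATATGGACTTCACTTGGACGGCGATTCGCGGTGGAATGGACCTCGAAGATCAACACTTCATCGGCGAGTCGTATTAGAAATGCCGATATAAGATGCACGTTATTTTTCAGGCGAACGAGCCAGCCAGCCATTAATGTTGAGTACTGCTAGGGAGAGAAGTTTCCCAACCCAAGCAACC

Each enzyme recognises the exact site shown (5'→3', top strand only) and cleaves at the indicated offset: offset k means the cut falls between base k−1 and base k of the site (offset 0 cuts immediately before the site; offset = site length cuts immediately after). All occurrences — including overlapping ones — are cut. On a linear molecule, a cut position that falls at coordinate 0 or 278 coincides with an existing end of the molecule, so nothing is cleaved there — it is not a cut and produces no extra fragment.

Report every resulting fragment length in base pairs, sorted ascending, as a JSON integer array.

[117,161]

Per-enzyme occurrences:
  UxaVI (CATC, off=3): starts [158] → cuts [161]
  SqiX (TATCCCCC, off=3): no sites

All cut coordinates (distinct, sorted): [161]

Fragments:
  [0,161): 161 bp
  [161,278): 117 bp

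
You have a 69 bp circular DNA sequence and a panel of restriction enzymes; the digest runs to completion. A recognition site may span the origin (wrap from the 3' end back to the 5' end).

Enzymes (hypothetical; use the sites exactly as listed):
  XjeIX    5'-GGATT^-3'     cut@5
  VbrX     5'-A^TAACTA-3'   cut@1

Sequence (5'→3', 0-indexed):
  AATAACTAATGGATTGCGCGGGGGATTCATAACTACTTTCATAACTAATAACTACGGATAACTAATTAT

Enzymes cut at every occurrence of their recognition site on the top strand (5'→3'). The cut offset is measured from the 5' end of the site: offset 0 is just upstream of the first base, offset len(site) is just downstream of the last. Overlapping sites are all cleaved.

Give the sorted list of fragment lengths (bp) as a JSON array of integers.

[2,7,10,12,12,13,13]

Scan for sites:
  XjeIX GGATT/5: at [10, 22] ⇒ [15, 27]
  VbrX ATAACTA/1: at [1, 28, 40, 47, 57] ⇒ [2, 29, 41, 48, 58]

All cut coordinates (distinct, sorted): [2, 15, 27, 29, 41, 48, 58]

Fragments:
  2→15: 13 bp
  15→27: 12 bp
  27→29: 2 bp
  29→41: 12 bp
  41→48: 7 bp
  48→58: 10 bp
  58→2 (wrap): 69-58+2 = 13 bp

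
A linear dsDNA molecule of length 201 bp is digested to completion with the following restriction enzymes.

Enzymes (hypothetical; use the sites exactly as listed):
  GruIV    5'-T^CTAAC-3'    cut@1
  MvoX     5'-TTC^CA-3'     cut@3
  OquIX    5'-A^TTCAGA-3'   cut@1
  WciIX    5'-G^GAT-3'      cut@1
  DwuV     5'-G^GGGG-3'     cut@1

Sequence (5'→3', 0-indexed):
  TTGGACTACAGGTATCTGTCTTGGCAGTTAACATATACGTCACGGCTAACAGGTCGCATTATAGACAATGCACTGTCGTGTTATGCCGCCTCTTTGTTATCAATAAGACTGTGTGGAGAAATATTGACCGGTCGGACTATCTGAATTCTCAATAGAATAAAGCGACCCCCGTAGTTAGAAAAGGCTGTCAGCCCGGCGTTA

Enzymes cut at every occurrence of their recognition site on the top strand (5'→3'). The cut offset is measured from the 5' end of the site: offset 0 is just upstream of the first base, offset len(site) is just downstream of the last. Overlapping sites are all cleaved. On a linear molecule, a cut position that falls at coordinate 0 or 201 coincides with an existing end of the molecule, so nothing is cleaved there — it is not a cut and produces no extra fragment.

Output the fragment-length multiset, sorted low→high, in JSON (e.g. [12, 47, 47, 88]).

Per-enzyme occurrences:
  GruIV (TCTAAC, off=1): no sites
  MvoX (TTCCA, off=3): no sites
  OquIX (ATTCAGA, off=1): no sites
  WciIX (GGAT, off=1): no sites
  DwuV (GGGGG, off=1): no sites

Pooled cuts: ∅

Fragment lengths:
  no cuts → one linear fragment of 201 bp

[201]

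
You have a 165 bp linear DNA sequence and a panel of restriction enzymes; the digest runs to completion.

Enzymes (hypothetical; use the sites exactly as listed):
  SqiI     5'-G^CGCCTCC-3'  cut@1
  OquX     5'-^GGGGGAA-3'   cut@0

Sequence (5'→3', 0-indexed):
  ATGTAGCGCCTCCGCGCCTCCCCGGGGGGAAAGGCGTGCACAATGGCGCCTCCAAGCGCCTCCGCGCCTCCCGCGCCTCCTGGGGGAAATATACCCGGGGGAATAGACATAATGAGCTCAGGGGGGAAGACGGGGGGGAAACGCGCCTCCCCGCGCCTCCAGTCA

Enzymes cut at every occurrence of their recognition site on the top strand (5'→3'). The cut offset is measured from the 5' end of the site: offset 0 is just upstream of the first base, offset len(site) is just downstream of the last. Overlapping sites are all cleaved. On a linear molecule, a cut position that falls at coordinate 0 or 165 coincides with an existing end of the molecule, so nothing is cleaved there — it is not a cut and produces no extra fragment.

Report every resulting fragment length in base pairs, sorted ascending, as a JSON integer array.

[6,8,8,8,9,10,10,10,10,12,12,15,22,25]

Scan for sites:
  SqiI GCGCCTCC/1: at [5, 13, 45, 55, 63, 72, 142, 152] ⇒ [6, 14, 46, 56, 64, 73, 143, 153]
  OquX GGGGGAA/0: at [24, 81, 96, 121, 133] ⇒ [24, 81, 96, 121, 133]

Pooled cuts: [6, 14, 24, 46, 56, 64, 73, 81, 96, 121, 133, 143, 153]

Fragments:
  [0,6): 6 bp
  [6,14): 8 bp
  [14,24): 10 bp
  [24,46): 22 bp
  [46,56): 10 bp
  [56,64): 8 bp
  [64,73): 9 bp
  [73,81): 8 bp
  [81,96): 15 bp
  [96,121): 25 bp
  [121,133): 12 bp
  [133,143): 10 bp
  [143,153): 10 bp
  [153,165): 12 bp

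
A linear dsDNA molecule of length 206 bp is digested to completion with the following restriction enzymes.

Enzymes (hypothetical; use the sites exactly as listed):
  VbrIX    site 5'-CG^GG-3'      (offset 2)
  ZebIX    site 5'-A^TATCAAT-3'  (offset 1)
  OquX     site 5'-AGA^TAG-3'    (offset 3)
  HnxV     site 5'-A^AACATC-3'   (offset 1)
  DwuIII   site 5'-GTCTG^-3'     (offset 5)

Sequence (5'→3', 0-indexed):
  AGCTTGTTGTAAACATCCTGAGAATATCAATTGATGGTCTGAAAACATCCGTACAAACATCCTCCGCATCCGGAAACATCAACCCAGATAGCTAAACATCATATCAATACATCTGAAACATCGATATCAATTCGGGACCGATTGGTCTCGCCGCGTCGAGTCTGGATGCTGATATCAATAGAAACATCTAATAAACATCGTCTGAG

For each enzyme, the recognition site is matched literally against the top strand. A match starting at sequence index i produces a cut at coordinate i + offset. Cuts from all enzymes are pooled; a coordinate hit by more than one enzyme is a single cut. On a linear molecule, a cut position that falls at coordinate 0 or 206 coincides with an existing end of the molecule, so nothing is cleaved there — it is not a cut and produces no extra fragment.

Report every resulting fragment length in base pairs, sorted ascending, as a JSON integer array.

[2,2,6,7,8,8,10,10,11,11,11,12,13,14,15,17,19,30]

Site scan:
  VbrIX CGGG/2: at [132] ⇒ [134]
  ZebIX ATATCAAT/1: at [23, 100, 123, 171] ⇒ [24, 101, 124, 172]
  OquX AGATAG/3: at [85] ⇒ [88]
  HnxV AAACATC/1: at [10, 42, 54, 73, 93, 115, 181, 192] ⇒ [11, 43, 55, 74, 94, 116, 182, 193]
  DwuIII GTCTG/5: at [36, 159, 199] ⇒ [41, 164, 204]

All cut coordinates (distinct, sorted): [11, 24, 41, 43, 55, 74, 88, 94, 101, 116, 124, 134, 164, 172, 182, 193, 204]

Fragment lengths:
  [0,11): 11 bp
  [11,24): 13 bp
  [24,41): 17 bp
  [41,43): 2 bp
  [43,55): 12 bp
  [55,74): 19 bp
  [74,88): 14 bp
  [88,94): 6 bp
  [94,101): 7 bp
  [101,116): 15 bp
  [116,124): 8 bp
  [124,134): 10 bp
  [134,164): 30 bp
  [164,172): 8 bp
  [172,182): 10 bp
  [182,193): 11 bp
  [193,204): 11 bp
  [204,206): 2 bp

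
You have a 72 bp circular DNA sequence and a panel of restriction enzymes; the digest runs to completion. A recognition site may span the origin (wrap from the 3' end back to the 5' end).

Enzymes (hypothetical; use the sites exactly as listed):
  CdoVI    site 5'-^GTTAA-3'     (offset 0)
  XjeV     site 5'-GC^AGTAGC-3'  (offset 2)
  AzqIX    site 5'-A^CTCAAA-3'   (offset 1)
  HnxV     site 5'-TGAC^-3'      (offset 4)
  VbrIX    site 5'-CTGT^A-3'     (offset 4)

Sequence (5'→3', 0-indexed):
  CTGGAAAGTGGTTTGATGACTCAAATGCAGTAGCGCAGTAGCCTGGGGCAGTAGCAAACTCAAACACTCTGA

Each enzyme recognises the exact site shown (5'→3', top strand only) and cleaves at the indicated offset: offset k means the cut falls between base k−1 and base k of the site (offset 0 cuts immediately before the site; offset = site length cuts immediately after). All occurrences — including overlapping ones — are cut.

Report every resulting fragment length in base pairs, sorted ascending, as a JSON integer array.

Site scan:
  CdoVI (GTTAA, off=0): no sites
  XjeV GCAGTAGC/2: at [26, 34, 47] ⇒ [28, 36, 49]
  AzqIX ACTCAAA/1: at [18, 57] ⇒ [19, 58]
  HnxV TGAC/4: at [16, 69] ⇒ [1, 20]
  VbrIX (CTGTA, off=4): no sites

All cut coordinates (distinct, sorted): [1, 19, 20, 28, 36, 49, 58]

Fragment lengths:
  1→19: 18 bp
  19→20: 1 bp
  20→28: 8 bp
  28→36: 8 bp
  36→49: 13 bp
  49→58: 9 bp
  58→1 (wrap): 72-58+1 = 15 bp

[1,8,8,9,13,15,18]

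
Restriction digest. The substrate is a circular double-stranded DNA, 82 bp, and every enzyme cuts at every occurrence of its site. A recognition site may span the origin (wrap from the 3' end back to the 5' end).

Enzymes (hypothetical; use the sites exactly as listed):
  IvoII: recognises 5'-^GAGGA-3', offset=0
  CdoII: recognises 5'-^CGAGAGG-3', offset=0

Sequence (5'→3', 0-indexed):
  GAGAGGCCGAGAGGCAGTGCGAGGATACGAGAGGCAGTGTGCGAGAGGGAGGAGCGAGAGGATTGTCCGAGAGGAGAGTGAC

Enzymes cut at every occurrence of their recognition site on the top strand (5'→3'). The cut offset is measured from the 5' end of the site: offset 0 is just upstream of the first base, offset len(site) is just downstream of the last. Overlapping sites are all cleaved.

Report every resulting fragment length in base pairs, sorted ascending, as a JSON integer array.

Scan for sites:
  IvoII (GAGGA, off=0): starts [20, 48, 57, 70] → cuts [20, 48, 57, 70]
  CdoII (CGAGAGG, off=0): starts [7, 27, 41, 54, 67, 81] → cuts [7, 27, 41, 54, 67, 81]

Pooled cuts: [7, 20, 27, 41, 48, 54, 57, 67, 70, 81]

Fragments:
  7→20: 13 bp
  20→27: 7 bp
  27→41: 14 bp
  41→48: 7 bp
  48→54: 6 bp
  54→57: 3 bp
  57→67: 10 bp
  67→70: 3 bp
  70→81: 11 bp
  81→7 (wrap): 82-81+7 = 8 bp

[3,3,6,7,7,8,10,11,13,14]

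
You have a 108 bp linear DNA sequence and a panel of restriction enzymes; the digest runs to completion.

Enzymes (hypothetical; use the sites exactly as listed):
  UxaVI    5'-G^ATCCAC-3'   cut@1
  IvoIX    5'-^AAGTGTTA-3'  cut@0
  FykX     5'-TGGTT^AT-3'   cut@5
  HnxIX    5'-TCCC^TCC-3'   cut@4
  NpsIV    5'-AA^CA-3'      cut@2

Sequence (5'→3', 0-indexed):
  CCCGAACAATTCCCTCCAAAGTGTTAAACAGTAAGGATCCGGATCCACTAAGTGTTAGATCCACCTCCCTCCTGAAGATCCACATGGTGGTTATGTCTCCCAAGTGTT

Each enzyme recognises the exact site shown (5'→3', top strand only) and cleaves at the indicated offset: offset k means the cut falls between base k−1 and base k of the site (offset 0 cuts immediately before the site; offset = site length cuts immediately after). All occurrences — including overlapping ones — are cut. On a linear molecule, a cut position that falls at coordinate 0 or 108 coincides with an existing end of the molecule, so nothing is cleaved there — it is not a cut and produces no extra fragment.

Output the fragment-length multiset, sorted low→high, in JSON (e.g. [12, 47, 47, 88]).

Scan for sites:
  UxaVI (GATCCAC, off=1): starts [41, 57, 76] → cuts [42, 58, 77]
  IvoIX (AAGTGTTA, off=0): starts [18, 49] → cuts [18, 49]
  FykX (TGGTTAT, off=5): starts [87] → cuts [92]
  HnxIX (TCCCTCC, off=4): starts [10, 65] → cuts [14, 69]
  NpsIV (AACA, off=2): starts [4, 26] → cuts [6, 28]

Pooled cuts: [6, 14, 18, 28, 42, 49, 58, 69, 77, 92]

Fragments:
  [0,6): 6 bp
  [6,14): 8 bp
  [14,18): 4 bp
  [18,28): 10 bp
  [28,42): 14 bp
  [42,49): 7 bp
  [49,58): 9 bp
  [58,69): 11 bp
  [69,77): 8 bp
  [77,92): 15 bp
  [92,108): 16 bp

[4,6,7,8,8,9,10,11,14,15,16]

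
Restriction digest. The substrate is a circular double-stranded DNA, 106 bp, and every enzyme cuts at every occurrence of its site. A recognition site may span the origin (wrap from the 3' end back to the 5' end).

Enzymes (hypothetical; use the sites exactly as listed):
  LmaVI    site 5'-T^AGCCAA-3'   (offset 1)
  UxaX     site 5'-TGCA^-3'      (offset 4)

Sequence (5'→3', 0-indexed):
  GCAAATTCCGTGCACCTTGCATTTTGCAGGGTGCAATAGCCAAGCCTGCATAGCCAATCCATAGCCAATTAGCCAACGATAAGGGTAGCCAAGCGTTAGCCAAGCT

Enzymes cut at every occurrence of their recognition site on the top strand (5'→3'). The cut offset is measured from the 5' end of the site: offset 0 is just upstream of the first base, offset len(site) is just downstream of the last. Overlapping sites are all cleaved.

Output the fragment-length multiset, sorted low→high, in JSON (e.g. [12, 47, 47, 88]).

[1,2,7,7,7,8,11,11,11,12,13,16]

Site scan:
  LmaVI TAGCCAA/1: at [36, 50, 61, 69, 85, 96] ⇒ [37, 51, 62, 70, 86, 97]
  UxaX TGCA/4: at [10, 17, 24, 31, 46, 105] ⇒ [3, 14, 21, 28, 35, 50]

All cut coordinates (distinct, sorted): [3, 14, 21, 28, 35, 37, 50, 51, 62, 70, 86, 97]

Fragments:
  3→14: 11 bp
  14→21: 7 bp
  21→28: 7 bp
  28→35: 7 bp
  35→37: 2 bp
  37→50: 13 bp
  50→51: 1 bp
  51→62: 11 bp
  62→70: 8 bp
  70→86: 16 bp
  86→97: 11 bp
  97→3 (wrap): 106-97+3 = 12 bp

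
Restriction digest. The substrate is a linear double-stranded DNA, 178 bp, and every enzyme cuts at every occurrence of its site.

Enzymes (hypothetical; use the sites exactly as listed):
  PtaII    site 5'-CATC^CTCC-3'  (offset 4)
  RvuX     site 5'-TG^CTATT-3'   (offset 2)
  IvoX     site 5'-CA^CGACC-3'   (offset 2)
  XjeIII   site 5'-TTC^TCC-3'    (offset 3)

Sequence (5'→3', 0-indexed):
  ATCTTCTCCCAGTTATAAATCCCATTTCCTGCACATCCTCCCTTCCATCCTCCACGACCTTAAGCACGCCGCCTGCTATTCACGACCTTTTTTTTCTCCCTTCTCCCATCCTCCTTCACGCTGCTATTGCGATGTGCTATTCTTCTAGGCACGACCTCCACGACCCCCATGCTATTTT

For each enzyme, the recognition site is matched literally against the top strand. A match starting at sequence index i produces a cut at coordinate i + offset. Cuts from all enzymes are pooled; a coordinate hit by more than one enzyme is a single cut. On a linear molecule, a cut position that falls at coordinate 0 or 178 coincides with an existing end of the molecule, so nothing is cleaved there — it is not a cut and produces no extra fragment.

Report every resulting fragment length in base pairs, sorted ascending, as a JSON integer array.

Scan for sites:
  PtaII CATCCTCC/4: at [33, 45, 106] ⇒ [37, 49, 110]
  RvuX TGCTATT/2: at [73, 121, 134, 169] ⇒ [75, 123, 136, 171]
  IvoX CACGACC/2: at [52, 80, 149, 158] ⇒ [54, 82, 151, 160]
  XjeIII TTCTCC/3: at [3, 93, 100] ⇒ [6, 96, 103]

Pooled cuts: [6, 37, 49, 54, 75, 82, 96, 103, 110, 123, 136, 151, 160, 171]

Fragments:
  [0,6): 6 bp
  [6,37): 31 bp
  [37,49): 12 bp
  [49,54): 5 bp
  [54,75): 21 bp
  [75,82): 7 bp
  [82,96): 14 bp
  [96,103): 7 bp
  [103,110): 7 bp
  [110,123): 13 bp
  [123,136): 13 bp
  [136,151): 15 bp
  [151,160): 9 bp
  [160,171): 11 bp
  [171,178): 7 bp

[5,6,7,7,7,7,9,11,12,13,13,14,15,21,31]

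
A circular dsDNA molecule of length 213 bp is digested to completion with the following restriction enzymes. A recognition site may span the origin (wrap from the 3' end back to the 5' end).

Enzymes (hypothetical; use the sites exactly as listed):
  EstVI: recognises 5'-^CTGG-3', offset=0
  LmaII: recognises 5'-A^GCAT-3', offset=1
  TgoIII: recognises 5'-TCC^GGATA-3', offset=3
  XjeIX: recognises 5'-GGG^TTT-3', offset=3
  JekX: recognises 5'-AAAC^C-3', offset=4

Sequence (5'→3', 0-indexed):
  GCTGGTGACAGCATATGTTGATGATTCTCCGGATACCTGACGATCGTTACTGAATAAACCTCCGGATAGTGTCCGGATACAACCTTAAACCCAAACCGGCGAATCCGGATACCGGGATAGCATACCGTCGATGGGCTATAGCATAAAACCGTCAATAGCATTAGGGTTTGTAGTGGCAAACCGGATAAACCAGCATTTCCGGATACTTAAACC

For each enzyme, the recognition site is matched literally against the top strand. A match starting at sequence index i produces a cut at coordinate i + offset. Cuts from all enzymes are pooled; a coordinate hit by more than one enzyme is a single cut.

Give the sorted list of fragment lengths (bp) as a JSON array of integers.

[2,2,4,6,8,8,9,9,9,9,10,11,12,13,15,16,20,21,29]

Per-enzyme occurrences:
  EstVI CTGG/0: at [1] ⇒ [1]
  LmaII AGCAT/1: at [9, 118, 139, 156, 191] ⇒ [10, 119, 140, 157, 192]
  TgoIII TCCGGATA/3: at [27, 60, 71, 103, 197] ⇒ [30, 63, 74, 106, 200]
  XjeIX GGGTTT/3: at [163] ⇒ [166]
  JekX AAACC/4: at [55, 86, 92, 145, 177, 186, 208] ⇒ [59, 90, 96, 149, 181, 190, 212]

Pooled cuts: [1, 10, 30, 59, 63, 74, 90, 96, 106, 119, 140, 149, 157, 166, 181, 190, 192, 200, 212]

Fragment lengths:
  1→10: 9 bp
  10→30: 20 bp
  30→59: 29 bp
  59→63: 4 bp
  63→74: 11 bp
  74→90: 16 bp
  90→96: 6 bp
  96→106: 10 bp
  106→119: 13 bp
  119→140: 21 bp
  140→149: 9 bp
  149→157: 8 bp
  157→166: 9 bp
  166→181: 15 bp
  181→190: 9 bp
  190→192: 2 bp
  192→200: 8 bp
  200→212: 12 bp
  212→1 (wrap): 213-212+1 = 2 bp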